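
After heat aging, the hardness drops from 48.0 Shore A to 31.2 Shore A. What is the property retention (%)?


Retention = aged / original * 100
= 31.2 / 48.0 * 100
= 65.0%

65.0%


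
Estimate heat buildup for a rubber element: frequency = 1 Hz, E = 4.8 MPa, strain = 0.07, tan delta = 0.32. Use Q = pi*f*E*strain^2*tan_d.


Q = pi * f * E * strain^2 * tan_d
= pi * 1 * 4.8 * 0.07^2 * 0.32
= pi * 1 * 4.8 * 0.0049 * 0.32
= 0.0236

Q = 0.0236


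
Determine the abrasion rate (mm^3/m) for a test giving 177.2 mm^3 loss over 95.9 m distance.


Rate = volume_loss / distance
= 177.2 / 95.9
= 1.848 mm^3/m

1.848 mm^3/m


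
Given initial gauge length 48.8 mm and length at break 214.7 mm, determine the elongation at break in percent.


Elongation = (Lf - L0) / L0 * 100
= (214.7 - 48.8) / 48.8 * 100
= 165.9 / 48.8 * 100
= 340.0%

340.0%


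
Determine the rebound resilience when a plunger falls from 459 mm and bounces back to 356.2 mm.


Resilience = h_rebound / h_drop * 100
= 356.2 / 459 * 100
= 77.6%

77.6%


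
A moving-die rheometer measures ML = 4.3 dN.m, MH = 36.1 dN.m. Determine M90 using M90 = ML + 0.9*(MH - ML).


M90 = ML + 0.9 * (MH - ML)
M90 = 4.3 + 0.9 * (36.1 - 4.3)
M90 = 4.3 + 0.9 * 31.8
M90 = 32.92 dN.m

32.92 dN.m


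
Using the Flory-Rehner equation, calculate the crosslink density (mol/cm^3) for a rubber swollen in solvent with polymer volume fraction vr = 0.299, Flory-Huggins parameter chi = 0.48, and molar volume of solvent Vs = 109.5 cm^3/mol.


ln(1 - vr) = ln(1 - 0.299) = -0.3552
Numerator = -((-0.3552) + 0.299 + 0.48 * 0.299^2) = 0.0133
Denominator = 109.5 * (0.299^(1/3) - 0.299/2) = 56.8511
nu = 0.0133 / 56.8511 = 2.3456e-04 mol/cm^3

2.3456e-04 mol/cm^3


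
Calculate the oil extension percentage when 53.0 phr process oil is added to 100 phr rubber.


Oil % = oil / (100 + oil) * 100
= 53.0 / (100 + 53.0) * 100
= 53.0 / 153.0 * 100
= 34.64%

34.64%


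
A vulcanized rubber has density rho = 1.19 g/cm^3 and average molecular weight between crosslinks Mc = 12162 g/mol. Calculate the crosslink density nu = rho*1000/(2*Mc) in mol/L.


nu = rho * 1000 / (2 * Mc)
nu = 1.19 * 1000 / (2 * 12162)
nu = 1190.0 / 24324
nu = 0.0489 mol/L

0.0489 mol/L


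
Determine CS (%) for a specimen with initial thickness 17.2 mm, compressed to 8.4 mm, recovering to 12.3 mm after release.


CS = (t0 - recovered) / (t0 - ts) * 100
= (17.2 - 12.3) / (17.2 - 8.4) * 100
= 4.9 / 8.8 * 100
= 55.7%

55.7%


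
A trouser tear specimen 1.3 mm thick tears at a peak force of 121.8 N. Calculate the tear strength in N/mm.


Tear strength = force / thickness
= 121.8 / 1.3
= 93.69 N/mm

93.69 N/mm


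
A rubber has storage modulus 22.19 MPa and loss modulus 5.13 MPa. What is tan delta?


tan delta = E'' / E'
= 5.13 / 22.19
= 0.2312

tan delta = 0.2312


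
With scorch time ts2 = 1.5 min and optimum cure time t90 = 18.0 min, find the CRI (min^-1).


CRI = 100 / (t90 - ts2)
= 100 / (18.0 - 1.5)
= 100 / 16.5
= 6.06 min^-1

6.06 min^-1


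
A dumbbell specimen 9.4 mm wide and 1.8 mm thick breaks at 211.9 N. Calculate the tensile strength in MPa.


Area = width * thickness = 9.4 * 1.8 = 16.92 mm^2
TS = force / area = 211.9 / 16.92 = 12.52 MPa

12.52 MPa


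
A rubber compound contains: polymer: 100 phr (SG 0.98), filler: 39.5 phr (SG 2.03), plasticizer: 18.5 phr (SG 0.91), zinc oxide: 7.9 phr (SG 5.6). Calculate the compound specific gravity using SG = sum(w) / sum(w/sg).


Sum of weights = 165.9
Volume contributions:
  polymer: 100/0.98 = 102.0408
  filler: 39.5/2.03 = 19.4581
  plasticizer: 18.5/0.91 = 20.3297
  zinc oxide: 7.9/5.6 = 1.4107
Sum of volumes = 143.2393
SG = 165.9 / 143.2393 = 1.158

SG = 1.158


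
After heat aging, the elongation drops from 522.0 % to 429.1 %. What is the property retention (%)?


Retention = aged / original * 100
= 429.1 / 522.0 * 100
= 82.2%

82.2%


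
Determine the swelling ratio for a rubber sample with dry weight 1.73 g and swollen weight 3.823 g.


Q = W_swollen / W_dry
Q = 3.823 / 1.73
Q = 2.21

Q = 2.21


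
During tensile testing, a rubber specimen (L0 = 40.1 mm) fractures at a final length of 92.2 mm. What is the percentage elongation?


Elongation = (Lf - L0) / L0 * 100
= (92.2 - 40.1) / 40.1 * 100
= 52.1 / 40.1 * 100
= 129.9%

129.9%


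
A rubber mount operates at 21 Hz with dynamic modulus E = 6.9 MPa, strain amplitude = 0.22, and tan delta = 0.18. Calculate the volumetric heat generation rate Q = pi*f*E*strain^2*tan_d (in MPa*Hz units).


Q = pi * f * E * strain^2 * tan_d
= pi * 21 * 6.9 * 0.22^2 * 0.18
= pi * 21 * 6.9 * 0.0484 * 0.18
= 3.9658

Q = 3.9658


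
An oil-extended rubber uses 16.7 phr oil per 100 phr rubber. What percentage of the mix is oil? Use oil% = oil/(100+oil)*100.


Oil % = oil / (100 + oil) * 100
= 16.7 / (100 + 16.7) * 100
= 16.7 / 116.7 * 100
= 14.31%

14.31%


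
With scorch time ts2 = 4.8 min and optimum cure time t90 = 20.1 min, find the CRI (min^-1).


CRI = 100 / (t90 - ts2)
= 100 / (20.1 - 4.8)
= 100 / 15.3
= 6.54 min^-1

6.54 min^-1


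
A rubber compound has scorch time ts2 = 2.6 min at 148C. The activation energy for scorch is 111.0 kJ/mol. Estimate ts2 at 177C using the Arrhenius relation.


Convert temperatures: T1 = 148 + 273.15 = 421.15 K, T2 = 177 + 273.15 = 450.15 K
ts2_new = 2.6 * exp(111000 / 8.314 * (1/450.15 - 1/421.15))
1/T2 - 1/T1 = -1.5297e-04
ts2_new = 0.34 min

0.34 min


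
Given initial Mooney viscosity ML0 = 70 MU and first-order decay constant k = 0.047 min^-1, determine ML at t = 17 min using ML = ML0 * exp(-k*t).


ML = ML0 * exp(-k * t)
ML = 70 * exp(-0.047 * 17)
ML = 70 * 0.4498
ML = 31.48 MU

31.48 MU


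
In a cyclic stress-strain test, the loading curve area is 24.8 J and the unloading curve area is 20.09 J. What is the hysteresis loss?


Hysteresis loss = loading - unloading
= 24.8 - 20.09
= 4.71 J

4.71 J


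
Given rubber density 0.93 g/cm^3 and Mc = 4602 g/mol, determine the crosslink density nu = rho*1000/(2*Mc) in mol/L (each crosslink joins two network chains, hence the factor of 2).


nu = rho * 1000 / (2 * Mc)
nu = 0.93 * 1000 / (2 * 4602)
nu = 930.0 / 9204
nu = 0.1010 mol/L

0.1010 mol/L


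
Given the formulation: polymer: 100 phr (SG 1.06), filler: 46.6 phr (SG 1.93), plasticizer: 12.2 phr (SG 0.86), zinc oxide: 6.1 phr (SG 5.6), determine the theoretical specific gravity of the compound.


Sum of weights = 164.9
Volume contributions:
  polymer: 100/1.06 = 94.3396
  filler: 46.6/1.93 = 24.1451
  plasticizer: 12.2/0.86 = 14.1860
  zinc oxide: 6.1/5.6 = 1.0893
Sum of volumes = 133.7600
SG = 164.9 / 133.7600 = 1.233

SG = 1.233


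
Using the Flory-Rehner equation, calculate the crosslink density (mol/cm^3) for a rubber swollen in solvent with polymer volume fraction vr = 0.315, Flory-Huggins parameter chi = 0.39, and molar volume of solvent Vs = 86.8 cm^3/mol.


ln(1 - vr) = ln(1 - 0.315) = -0.3783
Numerator = -((-0.3783) + 0.315 + 0.39 * 0.315^2) = 0.0246
Denominator = 86.8 * (0.315^(1/3) - 0.315/2) = 45.3885
nu = 0.0246 / 45.3885 = 5.4284e-04 mol/cm^3

5.4284e-04 mol/cm^3


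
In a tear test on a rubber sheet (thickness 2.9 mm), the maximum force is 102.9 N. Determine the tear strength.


Tear strength = force / thickness
= 102.9 / 2.9
= 35.48 N/mm

35.48 N/mm


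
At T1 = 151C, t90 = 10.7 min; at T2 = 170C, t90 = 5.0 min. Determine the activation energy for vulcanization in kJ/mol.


T1 = 424.15 K, T2 = 443.15 K
1/T1 - 1/T2 = 1.0108e-04
ln(t1/t2) = ln(10.7/5.0) = 0.7608
Ea = 8.314 * 0.7608 / 1.0108e-04 = 62574.9449 J/mol
Ea = 62.57 kJ/mol

62.57 kJ/mol


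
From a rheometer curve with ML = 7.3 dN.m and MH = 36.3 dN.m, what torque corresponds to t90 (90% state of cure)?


M90 = ML + 0.9 * (MH - ML)
M90 = 7.3 + 0.9 * (36.3 - 7.3)
M90 = 7.3 + 0.9 * 29.0
M90 = 33.4 dN.m

33.4 dN.m


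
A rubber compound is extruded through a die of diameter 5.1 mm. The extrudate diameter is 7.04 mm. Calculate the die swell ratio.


Die swell ratio = D_extrudate / D_die
= 7.04 / 5.1
= 1.38

Die swell = 1.38


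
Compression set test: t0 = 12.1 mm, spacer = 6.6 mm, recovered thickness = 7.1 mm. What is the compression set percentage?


CS = (t0 - recovered) / (t0 - ts) * 100
= (12.1 - 7.1) / (12.1 - 6.6) * 100
= 5.0 / 5.5 * 100
= 90.9%

90.9%


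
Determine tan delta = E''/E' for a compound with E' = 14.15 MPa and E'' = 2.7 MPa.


tan delta = E'' / E'
= 2.7 / 14.15
= 0.1908

tan delta = 0.1908


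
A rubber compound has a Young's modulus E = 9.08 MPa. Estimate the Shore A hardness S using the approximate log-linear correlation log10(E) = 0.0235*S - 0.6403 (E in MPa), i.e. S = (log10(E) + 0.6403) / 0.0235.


log10(E) = 0.0235*S - 0.6403  =>  S = (log10(E) + 0.6403) / 0.0235
log10(9.08) = 0.958086
S = (0.958086 + 0.6403) / 0.0235 = 1.598386 / 0.0235
S = 68.0

Shore A = 68.0


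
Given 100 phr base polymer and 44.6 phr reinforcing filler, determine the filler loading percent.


Filler % = filler / (rubber + filler) * 100
= 44.6 / (100 + 44.6) * 100
= 44.6 / 144.6 * 100
= 30.84%

30.84%


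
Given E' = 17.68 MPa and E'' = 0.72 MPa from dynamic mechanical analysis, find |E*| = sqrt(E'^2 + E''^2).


|E*| = sqrt(E'^2 + E''^2)
= sqrt(17.68^2 + 0.72^2)
= sqrt(312.5824 + 0.5184)
= 17.695 MPa

17.695 MPa


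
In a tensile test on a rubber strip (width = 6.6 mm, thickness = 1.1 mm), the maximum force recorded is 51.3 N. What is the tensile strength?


Area = width * thickness = 6.6 * 1.1 = 7.26 mm^2
TS = force / area = 51.3 / 7.26 = 7.07 MPa

7.07 MPa


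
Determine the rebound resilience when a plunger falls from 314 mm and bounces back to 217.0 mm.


Resilience = h_rebound / h_drop * 100
= 217.0 / 314 * 100
= 69.1%

69.1%


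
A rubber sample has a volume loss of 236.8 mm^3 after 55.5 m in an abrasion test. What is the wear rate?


Rate = volume_loss / distance
= 236.8 / 55.5
= 4.267 mm^3/m

4.267 mm^3/m


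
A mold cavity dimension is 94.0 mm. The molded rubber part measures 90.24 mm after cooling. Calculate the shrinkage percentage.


Shrinkage = (mold - part) / mold * 100
= (94.0 - 90.24) / 94.0 * 100
= 3.76 / 94.0 * 100
= 4.0%

4.0%


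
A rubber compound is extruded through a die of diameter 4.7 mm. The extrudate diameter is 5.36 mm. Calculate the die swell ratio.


Die swell ratio = D_extrudate / D_die
= 5.36 / 4.7
= 1.14

Die swell = 1.14


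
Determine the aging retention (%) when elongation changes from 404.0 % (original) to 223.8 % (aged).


Retention = aged / original * 100
= 223.8 / 404.0 * 100
= 55.4%

55.4%


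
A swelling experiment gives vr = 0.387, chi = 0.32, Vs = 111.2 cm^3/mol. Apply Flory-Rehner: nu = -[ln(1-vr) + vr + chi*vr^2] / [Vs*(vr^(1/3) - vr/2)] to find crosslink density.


ln(1 - vr) = ln(1 - 0.387) = -0.4894
Numerator = -((-0.4894) + 0.387 + 0.32 * 0.387^2) = 0.0545
Denominator = 111.2 * (0.387^(1/3) - 0.387/2) = 59.5183
nu = 0.0545 / 59.5183 = 9.1508e-04 mol/cm^3

9.1508e-04 mol/cm^3


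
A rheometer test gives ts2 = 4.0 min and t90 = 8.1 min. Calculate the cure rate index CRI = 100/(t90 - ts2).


CRI = 100 / (t90 - ts2)
= 100 / (8.1 - 4.0)
= 100 / 4.1
= 24.39 min^-1

24.39 min^-1


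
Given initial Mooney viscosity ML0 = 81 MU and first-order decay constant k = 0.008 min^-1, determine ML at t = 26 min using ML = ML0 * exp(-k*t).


ML = ML0 * exp(-k * t)
ML = 81 * exp(-0.008 * 26)
ML = 81 * 0.8122
ML = 65.79 MU

65.79 MU


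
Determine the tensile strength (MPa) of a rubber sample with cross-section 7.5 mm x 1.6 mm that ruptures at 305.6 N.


Area = width * thickness = 7.5 * 1.6 = 12.0 mm^2
TS = force / area = 305.6 / 12.0 = 25.47 MPa

25.47 MPa


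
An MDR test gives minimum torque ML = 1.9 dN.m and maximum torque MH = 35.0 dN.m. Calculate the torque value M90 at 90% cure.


M90 = ML + 0.9 * (MH - ML)
M90 = 1.9 + 0.9 * (35.0 - 1.9)
M90 = 1.9 + 0.9 * 33.1
M90 = 31.69 dN.m

31.69 dN.m


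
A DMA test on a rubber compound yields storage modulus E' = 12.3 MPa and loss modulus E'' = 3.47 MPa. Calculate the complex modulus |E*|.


|E*| = sqrt(E'^2 + E''^2)
= sqrt(12.3^2 + 3.47^2)
= sqrt(151.2900 + 12.0409)
= 12.78 MPa

12.78 MPa


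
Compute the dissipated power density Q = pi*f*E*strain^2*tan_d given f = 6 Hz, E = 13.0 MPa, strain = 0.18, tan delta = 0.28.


Q = pi * f * E * strain^2 * tan_d
= pi * 6 * 13.0 * 0.18^2 * 0.28
= pi * 6 * 13.0 * 0.0324 * 0.28
= 2.2230

Q = 2.2230


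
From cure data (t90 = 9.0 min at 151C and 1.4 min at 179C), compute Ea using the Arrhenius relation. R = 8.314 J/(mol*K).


T1 = 424.15 K, T2 = 452.15 K
1/T1 - 1/T2 = 1.4600e-04
ln(t1/t2) = ln(9.0/1.4) = 1.8608
Ea = 8.314 * 1.8608 / 1.4600e-04 = 105960.1512 J/mol
Ea = 105.96 kJ/mol

105.96 kJ/mol


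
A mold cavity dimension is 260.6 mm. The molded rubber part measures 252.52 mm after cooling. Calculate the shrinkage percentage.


Shrinkage = (mold - part) / mold * 100
= (260.6 - 252.52) / 260.6 * 100
= 8.08 / 260.6 * 100
= 3.1%

3.1%


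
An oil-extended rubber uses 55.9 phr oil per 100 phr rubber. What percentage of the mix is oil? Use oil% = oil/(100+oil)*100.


Oil % = oil / (100 + oil) * 100
= 55.9 / (100 + 55.9) * 100
= 55.9 / 155.9 * 100
= 35.86%

35.86%


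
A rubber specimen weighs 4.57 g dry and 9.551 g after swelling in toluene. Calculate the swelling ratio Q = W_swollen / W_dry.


Q = W_swollen / W_dry
Q = 9.551 / 4.57
Q = 2.09

Q = 2.09


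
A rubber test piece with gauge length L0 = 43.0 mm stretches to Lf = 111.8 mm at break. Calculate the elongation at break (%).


Elongation = (Lf - L0) / L0 * 100
= (111.8 - 43.0) / 43.0 * 100
= 68.8 / 43.0 * 100
= 160.0%

160.0%


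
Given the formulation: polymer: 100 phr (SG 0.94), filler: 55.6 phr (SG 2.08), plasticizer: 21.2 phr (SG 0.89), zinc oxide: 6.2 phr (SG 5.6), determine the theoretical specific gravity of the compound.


Sum of weights = 183.0
Volume contributions:
  polymer: 100/0.94 = 106.3830
  filler: 55.6/2.08 = 26.7308
  plasticizer: 21.2/0.89 = 23.8202
  zinc oxide: 6.2/5.6 = 1.1071
Sum of volumes = 158.0411
SG = 183.0 / 158.0411 = 1.158

SG = 1.158


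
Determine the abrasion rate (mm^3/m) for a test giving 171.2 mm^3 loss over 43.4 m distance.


Rate = volume_loss / distance
= 171.2 / 43.4
= 3.945 mm^3/m

3.945 mm^3/m


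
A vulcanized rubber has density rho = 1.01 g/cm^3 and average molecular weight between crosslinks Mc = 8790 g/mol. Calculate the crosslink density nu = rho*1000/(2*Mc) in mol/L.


nu = rho * 1000 / (2 * Mc)
nu = 1.01 * 1000 / (2 * 8790)
nu = 1010.0 / 17580
nu = 0.0575 mol/L

0.0575 mol/L


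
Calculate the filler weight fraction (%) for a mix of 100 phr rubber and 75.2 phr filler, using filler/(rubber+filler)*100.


Filler % = filler / (rubber + filler) * 100
= 75.2 / (100 + 75.2) * 100
= 75.2 / 175.2 * 100
= 42.92%

42.92%


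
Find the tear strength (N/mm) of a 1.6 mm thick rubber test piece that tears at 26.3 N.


Tear strength = force / thickness
= 26.3 / 1.6
= 16.44 N/mm

16.44 N/mm


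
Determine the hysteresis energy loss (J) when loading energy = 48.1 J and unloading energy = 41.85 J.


Hysteresis loss = loading - unloading
= 48.1 - 41.85
= 6.25 J

6.25 J


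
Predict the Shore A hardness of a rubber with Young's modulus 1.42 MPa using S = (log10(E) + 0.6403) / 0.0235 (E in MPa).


log10(E) = 0.0235*S - 0.6403  =>  S = (log10(E) + 0.6403) / 0.0235
log10(1.42) = 0.152288
S = (0.152288 + 0.6403) / 0.0235 = 0.792588 / 0.0235
S = 33.7

Shore A = 33.7


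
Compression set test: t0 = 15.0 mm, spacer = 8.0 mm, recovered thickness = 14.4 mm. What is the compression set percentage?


CS = (t0 - recovered) / (t0 - ts) * 100
= (15.0 - 14.4) / (15.0 - 8.0) * 100
= 0.6 / 7.0 * 100
= 8.6%

8.6%


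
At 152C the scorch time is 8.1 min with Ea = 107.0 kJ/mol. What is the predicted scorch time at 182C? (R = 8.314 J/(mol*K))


Convert temperatures: T1 = 152 + 273.15 = 425.15 K, T2 = 182 + 273.15 = 455.15 K
ts2_new = 8.1 * exp(107000 / 8.314 * (1/455.15 - 1/425.15))
1/T2 - 1/T1 = -1.5503e-04
ts2_new = 1.1 min

1.1 min


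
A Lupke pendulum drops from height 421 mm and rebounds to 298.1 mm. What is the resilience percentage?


Resilience = h_rebound / h_drop * 100
= 298.1 / 421 * 100
= 70.8%

70.8%


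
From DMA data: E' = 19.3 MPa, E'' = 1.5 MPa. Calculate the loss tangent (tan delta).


tan delta = E'' / E'
= 1.5 / 19.3
= 0.0777

tan delta = 0.0777


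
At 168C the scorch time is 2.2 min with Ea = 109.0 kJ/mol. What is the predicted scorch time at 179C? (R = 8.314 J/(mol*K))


Convert temperatures: T1 = 168 + 273.15 = 441.15 K, T2 = 179 + 273.15 = 452.15 K
ts2_new = 2.2 * exp(109000 / 8.314 * (1/452.15 - 1/441.15))
1/T2 - 1/T1 = -5.5147e-05
ts2_new = 1.07 min

1.07 min


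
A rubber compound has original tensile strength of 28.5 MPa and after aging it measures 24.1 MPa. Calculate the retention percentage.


Retention = aged / original * 100
= 24.1 / 28.5 * 100
= 84.6%

84.6%


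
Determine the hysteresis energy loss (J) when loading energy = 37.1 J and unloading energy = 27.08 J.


Hysteresis loss = loading - unloading
= 37.1 - 27.08
= 10.02 J

10.02 J


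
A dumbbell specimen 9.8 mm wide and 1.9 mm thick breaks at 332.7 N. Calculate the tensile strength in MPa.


Area = width * thickness = 9.8 * 1.9 = 18.62 mm^2
TS = force / area = 332.7 / 18.62 = 17.87 MPa

17.87 MPa


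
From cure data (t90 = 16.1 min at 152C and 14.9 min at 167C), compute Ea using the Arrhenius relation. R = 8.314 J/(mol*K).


T1 = 425.15 K, T2 = 440.15 K
1/T1 - 1/T2 = 8.0158e-05
ln(t1/t2) = ln(16.1/14.9) = 0.0775
Ea = 8.314 * 0.0775 / 8.0158e-05 = 8033.9340 J/mol
Ea = 8.03 kJ/mol

8.03 kJ/mol


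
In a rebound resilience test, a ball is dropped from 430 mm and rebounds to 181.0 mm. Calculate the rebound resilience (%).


Resilience = h_rebound / h_drop * 100
= 181.0 / 430 * 100
= 42.1%

42.1%


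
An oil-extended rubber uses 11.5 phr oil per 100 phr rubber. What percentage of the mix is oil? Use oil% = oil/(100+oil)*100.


Oil % = oil / (100 + oil) * 100
= 11.5 / (100 + 11.5) * 100
= 11.5 / 111.5 * 100
= 10.31%

10.31%


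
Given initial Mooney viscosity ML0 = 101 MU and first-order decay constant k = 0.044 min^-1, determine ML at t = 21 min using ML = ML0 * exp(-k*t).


ML = ML0 * exp(-k * t)
ML = 101 * exp(-0.044 * 21)
ML = 101 * 0.3969
ML = 40.09 MU

40.09 MU


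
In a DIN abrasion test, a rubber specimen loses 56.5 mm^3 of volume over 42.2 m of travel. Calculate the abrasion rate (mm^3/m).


Rate = volume_loss / distance
= 56.5 / 42.2
= 1.339 mm^3/m

1.339 mm^3/m


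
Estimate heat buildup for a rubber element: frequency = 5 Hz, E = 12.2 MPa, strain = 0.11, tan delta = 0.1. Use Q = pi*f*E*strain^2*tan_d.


Q = pi * f * E * strain^2 * tan_d
= pi * 5 * 12.2 * 0.11^2 * 0.1
= pi * 5 * 12.2 * 0.0121 * 0.1
= 0.2319

Q = 0.2319


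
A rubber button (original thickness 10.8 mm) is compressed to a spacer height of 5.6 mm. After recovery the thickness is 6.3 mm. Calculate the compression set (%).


CS = (t0 - recovered) / (t0 - ts) * 100
= (10.8 - 6.3) / (10.8 - 5.6) * 100
= 4.5 / 5.2 * 100
= 86.5%

86.5%


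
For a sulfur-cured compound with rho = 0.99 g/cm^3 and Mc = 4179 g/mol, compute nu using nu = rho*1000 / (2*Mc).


nu = rho * 1000 / (2 * Mc)
nu = 0.99 * 1000 / (2 * 4179)
nu = 990.0 / 8358
nu = 0.1184 mol/L

0.1184 mol/L


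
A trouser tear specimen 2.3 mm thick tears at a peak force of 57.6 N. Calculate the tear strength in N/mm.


Tear strength = force / thickness
= 57.6 / 2.3
= 25.04 N/mm

25.04 N/mm


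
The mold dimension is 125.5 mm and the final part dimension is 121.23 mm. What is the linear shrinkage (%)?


Shrinkage = (mold - part) / mold * 100
= (125.5 - 121.23) / 125.5 * 100
= 4.27 / 125.5 * 100
= 3.4%

3.4%


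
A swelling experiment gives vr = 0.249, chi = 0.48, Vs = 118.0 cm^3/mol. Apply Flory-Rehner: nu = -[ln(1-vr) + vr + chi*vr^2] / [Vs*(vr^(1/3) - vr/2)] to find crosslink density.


ln(1 - vr) = ln(1 - 0.249) = -0.2863
Numerator = -((-0.2863) + 0.249 + 0.48 * 0.249^2) = 0.0076
Denominator = 118.0 * (0.249^(1/3) - 0.249/2) = 59.5451
nu = 0.0076 / 59.5451 = 1.2745e-04 mol/cm^3

1.2745e-04 mol/cm^3


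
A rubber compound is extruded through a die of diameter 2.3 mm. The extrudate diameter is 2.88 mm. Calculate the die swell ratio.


Die swell ratio = D_extrudate / D_die
= 2.88 / 2.3
= 1.252

Die swell = 1.252


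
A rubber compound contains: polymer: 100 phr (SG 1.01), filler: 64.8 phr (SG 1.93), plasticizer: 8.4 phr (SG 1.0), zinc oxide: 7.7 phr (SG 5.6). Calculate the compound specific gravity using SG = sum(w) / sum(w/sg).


Sum of weights = 180.9
Volume contributions:
  polymer: 100/1.01 = 99.0099
  filler: 64.8/1.93 = 33.5751
  plasticizer: 8.4/1.0 = 8.4000
  zinc oxide: 7.7/5.6 = 1.3750
Sum of volumes = 142.3600
SG = 180.9 / 142.3600 = 1.271

SG = 1.271


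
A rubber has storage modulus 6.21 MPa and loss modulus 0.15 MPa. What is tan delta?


tan delta = E'' / E'
= 0.15 / 6.21
= 0.0242

tan delta = 0.0242


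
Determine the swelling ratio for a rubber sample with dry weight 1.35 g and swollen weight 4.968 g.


Q = W_swollen / W_dry
Q = 4.968 / 1.35
Q = 3.68

Q = 3.68


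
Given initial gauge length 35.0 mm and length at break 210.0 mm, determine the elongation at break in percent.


Elongation = (Lf - L0) / L0 * 100
= (210.0 - 35.0) / 35.0 * 100
= 175.0 / 35.0 * 100
= 500.0%

500.0%


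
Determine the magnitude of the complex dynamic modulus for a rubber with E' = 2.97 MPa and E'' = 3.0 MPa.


|E*| = sqrt(E'^2 + E''^2)
= sqrt(2.97^2 + 3.0^2)
= sqrt(8.8209 + 9.0000)
= 4.221 MPa

4.221 MPa


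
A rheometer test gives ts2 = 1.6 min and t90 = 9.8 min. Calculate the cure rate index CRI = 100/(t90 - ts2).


CRI = 100 / (t90 - ts2)
= 100 / (9.8 - 1.6)
= 100 / 8.2
= 12.2 min^-1

12.2 min^-1


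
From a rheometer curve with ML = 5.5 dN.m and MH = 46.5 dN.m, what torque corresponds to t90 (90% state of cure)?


M90 = ML + 0.9 * (MH - ML)
M90 = 5.5 + 0.9 * (46.5 - 5.5)
M90 = 5.5 + 0.9 * 41.0
M90 = 42.4 dN.m

42.4 dN.m


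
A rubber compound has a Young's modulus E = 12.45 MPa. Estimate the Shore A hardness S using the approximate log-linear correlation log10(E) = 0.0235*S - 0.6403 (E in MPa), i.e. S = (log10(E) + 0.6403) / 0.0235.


log10(E) = 0.0235*S - 0.6403  =>  S = (log10(E) + 0.6403) / 0.0235
log10(12.45) = 1.095169
S = (1.095169 + 0.6403) / 0.0235 = 1.735469 / 0.0235
S = 73.8

Shore A = 73.8


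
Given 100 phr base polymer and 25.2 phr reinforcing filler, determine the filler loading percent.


Filler % = filler / (rubber + filler) * 100
= 25.2 / (100 + 25.2) * 100
= 25.2 / 125.2 * 100
= 20.13%

20.13%


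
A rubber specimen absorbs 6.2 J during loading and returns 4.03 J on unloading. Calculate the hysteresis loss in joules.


Hysteresis loss = loading - unloading
= 6.2 - 4.03
= 2.17 J

2.17 J


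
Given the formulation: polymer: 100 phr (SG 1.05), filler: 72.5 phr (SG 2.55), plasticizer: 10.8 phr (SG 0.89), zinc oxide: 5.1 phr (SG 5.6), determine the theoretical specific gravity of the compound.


Sum of weights = 188.4
Volume contributions:
  polymer: 100/1.05 = 95.2381
  filler: 72.5/2.55 = 28.4314
  plasticizer: 10.8/0.89 = 12.1348
  zinc oxide: 5.1/5.6 = 0.9107
Sum of volumes = 136.7150
SG = 188.4 / 136.7150 = 1.378

SG = 1.378


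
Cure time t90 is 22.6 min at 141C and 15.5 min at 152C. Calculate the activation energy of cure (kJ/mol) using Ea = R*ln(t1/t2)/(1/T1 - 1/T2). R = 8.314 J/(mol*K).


T1 = 414.15 K, T2 = 425.15 K
1/T1 - 1/T2 = 6.2473e-05
ln(t1/t2) = ln(22.6/15.5) = 0.3771
Ea = 8.314 * 0.3771 / 6.2473e-05 = 50186.2907 J/mol
Ea = 50.19 kJ/mol

50.19 kJ/mol


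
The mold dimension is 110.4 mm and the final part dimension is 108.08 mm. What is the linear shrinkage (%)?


Shrinkage = (mold - part) / mold * 100
= (110.4 - 108.08) / 110.4 * 100
= 2.32 / 110.4 * 100
= 2.1%

2.1%


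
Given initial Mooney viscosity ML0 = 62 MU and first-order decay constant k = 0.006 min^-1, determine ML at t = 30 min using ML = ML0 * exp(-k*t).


ML = ML0 * exp(-k * t)
ML = 62 * exp(-0.006 * 30)
ML = 62 * 0.8353
ML = 51.79 MU

51.79 MU


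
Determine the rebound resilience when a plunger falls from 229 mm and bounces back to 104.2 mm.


Resilience = h_rebound / h_drop * 100
= 104.2 / 229 * 100
= 45.5%

45.5%


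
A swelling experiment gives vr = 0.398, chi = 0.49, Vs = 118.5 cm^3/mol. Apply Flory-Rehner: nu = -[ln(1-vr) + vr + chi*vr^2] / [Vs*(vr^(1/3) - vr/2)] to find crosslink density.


ln(1 - vr) = ln(1 - 0.398) = -0.5075
Numerator = -((-0.5075) + 0.398 + 0.49 * 0.398^2) = 0.0319
Denominator = 118.5 * (0.398^(1/3) - 0.398/2) = 63.5843
nu = 0.0319 / 63.5843 = 5.0138e-04 mol/cm^3

5.0138e-04 mol/cm^3


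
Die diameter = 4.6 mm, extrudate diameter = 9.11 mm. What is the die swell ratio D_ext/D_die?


Die swell ratio = D_extrudate / D_die
= 9.11 / 4.6
= 1.98

Die swell = 1.98


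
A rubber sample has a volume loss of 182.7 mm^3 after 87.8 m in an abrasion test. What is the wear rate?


Rate = volume_loss / distance
= 182.7 / 87.8
= 2.081 mm^3/m

2.081 mm^3/m


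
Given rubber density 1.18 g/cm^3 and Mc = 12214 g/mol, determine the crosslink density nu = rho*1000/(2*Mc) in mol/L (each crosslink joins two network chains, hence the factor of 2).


nu = rho * 1000 / (2 * Mc)
nu = 1.18 * 1000 / (2 * 12214)
nu = 1180.0 / 24428
nu = 0.0483 mol/L

0.0483 mol/L


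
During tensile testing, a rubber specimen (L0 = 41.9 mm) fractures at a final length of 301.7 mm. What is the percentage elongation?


Elongation = (Lf - L0) / L0 * 100
= (301.7 - 41.9) / 41.9 * 100
= 259.8 / 41.9 * 100
= 620.0%

620.0%


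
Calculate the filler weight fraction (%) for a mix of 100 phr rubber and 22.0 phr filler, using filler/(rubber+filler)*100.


Filler % = filler / (rubber + filler) * 100
= 22.0 / (100 + 22.0) * 100
= 22.0 / 122.0 * 100
= 18.03%

18.03%


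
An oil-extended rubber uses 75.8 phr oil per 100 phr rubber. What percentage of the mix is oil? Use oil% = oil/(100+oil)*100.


Oil % = oil / (100 + oil) * 100
= 75.8 / (100 + 75.8) * 100
= 75.8 / 175.8 * 100
= 43.12%

43.12%


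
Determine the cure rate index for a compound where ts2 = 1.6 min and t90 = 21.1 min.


CRI = 100 / (t90 - ts2)
= 100 / (21.1 - 1.6)
= 100 / 19.5
= 5.13 min^-1

5.13 min^-1


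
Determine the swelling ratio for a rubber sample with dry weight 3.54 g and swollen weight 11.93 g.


Q = W_swollen / W_dry
Q = 11.93 / 3.54
Q = 3.37

Q = 3.37


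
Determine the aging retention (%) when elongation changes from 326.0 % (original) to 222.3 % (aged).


Retention = aged / original * 100
= 222.3 / 326.0 * 100
= 68.2%

68.2%


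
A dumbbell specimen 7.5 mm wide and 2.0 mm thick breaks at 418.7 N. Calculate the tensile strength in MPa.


Area = width * thickness = 7.5 * 2.0 = 15.0 mm^2
TS = force / area = 418.7 / 15.0 = 27.91 MPa

27.91 MPa


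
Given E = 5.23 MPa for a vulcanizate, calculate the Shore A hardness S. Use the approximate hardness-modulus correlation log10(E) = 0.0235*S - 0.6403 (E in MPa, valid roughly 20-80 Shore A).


log10(E) = 0.0235*S - 0.6403  =>  S = (log10(E) + 0.6403) / 0.0235
log10(5.23) = 0.718502
S = (0.718502 + 0.6403) / 0.0235 = 1.358802 / 0.0235
S = 57.8

Shore A = 57.8


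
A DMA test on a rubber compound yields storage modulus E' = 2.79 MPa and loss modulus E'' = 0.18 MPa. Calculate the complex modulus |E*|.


|E*| = sqrt(E'^2 + E''^2)
= sqrt(2.79^2 + 0.18^2)
= sqrt(7.7841 + 0.0324)
= 2.796 MPa

2.796 MPa


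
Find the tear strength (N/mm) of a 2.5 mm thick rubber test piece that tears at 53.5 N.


Tear strength = force / thickness
= 53.5 / 2.5
= 21.4 N/mm

21.4 N/mm


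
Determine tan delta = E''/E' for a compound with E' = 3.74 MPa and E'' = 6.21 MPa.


tan delta = E'' / E'
= 6.21 / 3.74
= 1.6604

tan delta = 1.6604


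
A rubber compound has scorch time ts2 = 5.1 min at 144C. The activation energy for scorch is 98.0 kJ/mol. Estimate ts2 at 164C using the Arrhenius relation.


Convert temperatures: T1 = 144 + 273.15 = 417.15 K, T2 = 164 + 273.15 = 437.15 K
ts2_new = 5.1 * exp(98000 / 8.314 * (1/437.15 - 1/417.15))
1/T2 - 1/T1 = -1.0967e-04
ts2_new = 1.4 min

1.4 min


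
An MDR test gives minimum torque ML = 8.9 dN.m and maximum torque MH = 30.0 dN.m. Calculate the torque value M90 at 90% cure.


M90 = ML + 0.9 * (MH - ML)
M90 = 8.9 + 0.9 * (30.0 - 8.9)
M90 = 8.9 + 0.9 * 21.1
M90 = 27.89 dN.m

27.89 dN.m


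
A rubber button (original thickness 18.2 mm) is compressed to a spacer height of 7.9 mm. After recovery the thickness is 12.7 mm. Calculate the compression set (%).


CS = (t0 - recovered) / (t0 - ts) * 100
= (18.2 - 12.7) / (18.2 - 7.9) * 100
= 5.5 / 10.3 * 100
= 53.4%

53.4%


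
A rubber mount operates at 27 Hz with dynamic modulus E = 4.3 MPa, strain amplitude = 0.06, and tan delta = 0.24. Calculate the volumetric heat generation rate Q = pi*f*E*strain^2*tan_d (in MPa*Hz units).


Q = pi * f * E * strain^2 * tan_d
= pi * 27 * 4.3 * 0.06^2 * 0.24
= pi * 27 * 4.3 * 0.0036 * 0.24
= 0.3151

Q = 0.3151


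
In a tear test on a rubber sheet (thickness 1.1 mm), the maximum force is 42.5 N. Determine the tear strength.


Tear strength = force / thickness
= 42.5 / 1.1
= 38.64 N/mm

38.64 N/mm


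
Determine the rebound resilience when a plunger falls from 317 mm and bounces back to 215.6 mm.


Resilience = h_rebound / h_drop * 100
= 215.6 / 317 * 100
= 68.0%

68.0%


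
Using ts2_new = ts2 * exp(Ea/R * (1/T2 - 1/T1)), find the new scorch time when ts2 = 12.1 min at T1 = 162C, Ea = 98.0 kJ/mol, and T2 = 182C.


Convert temperatures: T1 = 162 + 273.15 = 435.15 K, T2 = 182 + 273.15 = 455.15 K
ts2_new = 12.1 * exp(98000 / 8.314 * (1/455.15 - 1/435.15))
1/T2 - 1/T1 = -1.0098e-04
ts2_new = 3.68 min

3.68 min


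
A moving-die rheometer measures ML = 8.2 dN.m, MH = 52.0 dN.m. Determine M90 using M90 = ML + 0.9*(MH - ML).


M90 = ML + 0.9 * (MH - ML)
M90 = 8.2 + 0.9 * (52.0 - 8.2)
M90 = 8.2 + 0.9 * 43.8
M90 = 47.62 dN.m

47.62 dN.m


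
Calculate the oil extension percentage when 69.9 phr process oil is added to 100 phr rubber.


Oil % = oil / (100 + oil) * 100
= 69.9 / (100 + 69.9) * 100
= 69.9 / 169.9 * 100
= 41.14%

41.14%


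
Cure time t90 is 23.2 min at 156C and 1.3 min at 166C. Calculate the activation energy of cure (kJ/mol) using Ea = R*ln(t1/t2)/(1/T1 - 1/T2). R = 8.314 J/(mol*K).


T1 = 429.15 K, T2 = 439.15 K
1/T1 - 1/T2 = 5.3061e-05
ln(t1/t2) = ln(23.2/1.3) = 2.8818
Ea = 8.314 * 2.8818 / 5.3061e-05 = 451537.7399 J/mol
Ea = 451.54 kJ/mol

451.54 kJ/mol


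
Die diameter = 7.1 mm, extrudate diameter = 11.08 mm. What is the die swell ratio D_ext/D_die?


Die swell ratio = D_extrudate / D_die
= 11.08 / 7.1
= 1.561

Die swell = 1.561


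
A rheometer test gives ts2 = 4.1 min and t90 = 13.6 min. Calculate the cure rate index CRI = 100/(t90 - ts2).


CRI = 100 / (t90 - ts2)
= 100 / (13.6 - 4.1)
= 100 / 9.5
= 10.53 min^-1

10.53 min^-1


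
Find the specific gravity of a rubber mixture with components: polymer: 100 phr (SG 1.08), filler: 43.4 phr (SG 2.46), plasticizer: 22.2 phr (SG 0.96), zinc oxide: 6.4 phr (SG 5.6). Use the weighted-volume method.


Sum of weights = 172.0
Volume contributions:
  polymer: 100/1.08 = 92.5926
  filler: 43.4/2.46 = 17.6423
  plasticizer: 22.2/0.96 = 23.1250
  zinc oxide: 6.4/5.6 = 1.1429
Sum of volumes = 134.5027
SG = 172.0 / 134.5027 = 1.279

SG = 1.279


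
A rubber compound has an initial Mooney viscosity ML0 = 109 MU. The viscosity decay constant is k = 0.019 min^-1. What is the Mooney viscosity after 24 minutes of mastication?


ML = ML0 * exp(-k * t)
ML = 109 * exp(-0.019 * 24)
ML = 109 * 0.6338
ML = 69.09 MU

69.09 MU


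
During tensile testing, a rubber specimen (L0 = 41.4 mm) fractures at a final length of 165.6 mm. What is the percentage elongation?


Elongation = (Lf - L0) / L0 * 100
= (165.6 - 41.4) / 41.4 * 100
= 124.2 / 41.4 * 100
= 300.0%

300.0%


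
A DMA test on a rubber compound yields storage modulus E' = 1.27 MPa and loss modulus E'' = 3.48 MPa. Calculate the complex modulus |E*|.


|E*| = sqrt(E'^2 + E''^2)
= sqrt(1.27^2 + 3.48^2)
= sqrt(1.6129 + 12.1104)
= 3.704 MPa

3.704 MPa


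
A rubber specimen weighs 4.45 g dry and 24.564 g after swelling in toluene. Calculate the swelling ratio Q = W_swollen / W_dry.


Q = W_swollen / W_dry
Q = 24.564 / 4.45
Q = 5.52

Q = 5.52


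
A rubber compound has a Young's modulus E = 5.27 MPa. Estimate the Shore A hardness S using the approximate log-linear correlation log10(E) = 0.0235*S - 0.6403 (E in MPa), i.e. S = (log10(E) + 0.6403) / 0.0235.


log10(E) = 0.0235*S - 0.6403  =>  S = (log10(E) + 0.6403) / 0.0235
log10(5.27) = 0.721811
S = (0.721811 + 0.6403) / 0.0235 = 1.362111 / 0.0235
S = 58.0

Shore A = 58.0


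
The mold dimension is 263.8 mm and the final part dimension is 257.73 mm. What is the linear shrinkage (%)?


Shrinkage = (mold - part) / mold * 100
= (263.8 - 257.73) / 263.8 * 100
= 6.07 / 263.8 * 100
= 2.3%

2.3%


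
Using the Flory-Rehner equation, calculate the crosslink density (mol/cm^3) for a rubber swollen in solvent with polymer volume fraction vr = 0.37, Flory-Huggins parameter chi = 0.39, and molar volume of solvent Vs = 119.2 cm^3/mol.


ln(1 - vr) = ln(1 - 0.37) = -0.4620
Numerator = -((-0.4620) + 0.37 + 0.39 * 0.37^2) = 0.0386
Denominator = 119.2 * (0.37^(1/3) - 0.37/2) = 63.5223
nu = 0.0386 / 63.5223 = 6.0836e-04 mol/cm^3

6.0836e-04 mol/cm^3


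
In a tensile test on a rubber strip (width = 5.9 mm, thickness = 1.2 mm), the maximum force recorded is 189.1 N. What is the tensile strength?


Area = width * thickness = 5.9 * 1.2 = 7.08 mm^2
TS = force / area = 189.1 / 7.08 = 26.71 MPa

26.71 MPa


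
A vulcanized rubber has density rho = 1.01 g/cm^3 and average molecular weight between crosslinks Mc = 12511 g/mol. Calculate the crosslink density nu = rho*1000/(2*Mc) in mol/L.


nu = rho * 1000 / (2 * Mc)
nu = 1.01 * 1000 / (2 * 12511)
nu = 1010.0 / 25022
nu = 0.0404 mol/L

0.0404 mol/L


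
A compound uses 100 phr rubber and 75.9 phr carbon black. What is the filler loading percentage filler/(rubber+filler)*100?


Filler % = filler / (rubber + filler) * 100
= 75.9 / (100 + 75.9) * 100
= 75.9 / 175.9 * 100
= 43.15%

43.15%


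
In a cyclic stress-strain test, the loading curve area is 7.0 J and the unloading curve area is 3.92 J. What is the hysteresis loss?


Hysteresis loss = loading - unloading
= 7.0 - 3.92
= 3.08 J

3.08 J


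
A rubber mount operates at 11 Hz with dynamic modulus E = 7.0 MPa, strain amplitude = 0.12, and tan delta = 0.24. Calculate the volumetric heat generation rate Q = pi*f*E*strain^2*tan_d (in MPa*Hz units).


Q = pi * f * E * strain^2 * tan_d
= pi * 11 * 7.0 * 0.12^2 * 0.24
= pi * 11 * 7.0 * 0.0144 * 0.24
= 0.8360

Q = 0.8360


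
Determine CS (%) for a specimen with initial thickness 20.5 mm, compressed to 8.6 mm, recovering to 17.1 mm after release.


CS = (t0 - recovered) / (t0 - ts) * 100
= (20.5 - 17.1) / (20.5 - 8.6) * 100
= 3.4 / 11.9 * 100
= 28.6%

28.6%


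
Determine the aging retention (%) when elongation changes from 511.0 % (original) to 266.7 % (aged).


Retention = aged / original * 100
= 266.7 / 511.0 * 100
= 52.2%

52.2%


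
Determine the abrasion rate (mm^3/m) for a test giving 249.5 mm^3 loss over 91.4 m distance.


Rate = volume_loss / distance
= 249.5 / 91.4
= 2.73 mm^3/m

2.73 mm^3/m


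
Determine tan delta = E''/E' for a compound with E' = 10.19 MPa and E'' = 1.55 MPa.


tan delta = E'' / E'
= 1.55 / 10.19
= 0.1521

tan delta = 0.1521


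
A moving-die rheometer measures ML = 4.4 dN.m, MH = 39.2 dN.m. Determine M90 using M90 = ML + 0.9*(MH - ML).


M90 = ML + 0.9 * (MH - ML)
M90 = 4.4 + 0.9 * (39.2 - 4.4)
M90 = 4.4 + 0.9 * 34.8
M90 = 35.72 dN.m

35.72 dN.m


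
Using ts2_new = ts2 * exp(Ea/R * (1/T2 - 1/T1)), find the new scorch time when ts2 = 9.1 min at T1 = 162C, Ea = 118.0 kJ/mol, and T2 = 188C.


Convert temperatures: T1 = 162 + 273.15 = 435.15 K, T2 = 188 + 273.15 = 461.15 K
ts2_new = 9.1 * exp(118000 / 8.314 * (1/461.15 - 1/435.15))
1/T2 - 1/T1 = -1.2957e-04
ts2_new = 1.45 min

1.45 min


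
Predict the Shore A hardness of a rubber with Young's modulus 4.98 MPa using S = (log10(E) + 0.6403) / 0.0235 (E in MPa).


log10(E) = 0.0235*S - 0.6403  =>  S = (log10(E) + 0.6403) / 0.0235
log10(4.98) = 0.697229
S = (0.697229 + 0.6403) / 0.0235 = 1.337529 / 0.0235
S = 56.9

Shore A = 56.9


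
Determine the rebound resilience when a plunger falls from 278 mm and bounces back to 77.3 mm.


Resilience = h_rebound / h_drop * 100
= 77.3 / 278 * 100
= 27.8%

27.8%


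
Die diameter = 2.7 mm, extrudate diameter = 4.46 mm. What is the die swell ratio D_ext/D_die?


Die swell ratio = D_extrudate / D_die
= 4.46 / 2.7
= 1.652

Die swell = 1.652


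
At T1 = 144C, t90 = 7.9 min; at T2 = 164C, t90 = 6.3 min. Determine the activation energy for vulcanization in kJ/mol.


T1 = 417.15 K, T2 = 437.15 K
1/T1 - 1/T2 = 1.0967e-04
ln(t1/t2) = ln(7.9/6.3) = 0.2263
Ea = 8.314 * 0.2263 / 1.0967e-04 = 17155.8602 J/mol
Ea = 17.16 kJ/mol

17.16 kJ/mol


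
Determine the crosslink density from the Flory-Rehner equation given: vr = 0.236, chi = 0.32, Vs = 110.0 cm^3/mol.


ln(1 - vr) = ln(1 - 0.236) = -0.2692
Numerator = -((-0.2692) + 0.236 + 0.32 * 0.236^2) = 0.0154
Denominator = 110.0 * (0.236^(1/3) - 0.236/2) = 54.9972
nu = 0.0154 / 54.9972 = 2.7937e-04 mol/cm^3

2.7937e-04 mol/cm^3


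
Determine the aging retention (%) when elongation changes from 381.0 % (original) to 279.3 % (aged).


Retention = aged / original * 100
= 279.3 / 381.0 * 100
= 73.3%

73.3%


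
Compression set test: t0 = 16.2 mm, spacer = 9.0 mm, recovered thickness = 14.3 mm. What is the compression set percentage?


CS = (t0 - recovered) / (t0 - ts) * 100
= (16.2 - 14.3) / (16.2 - 9.0) * 100
= 1.9 / 7.2 * 100
= 26.4%

26.4%


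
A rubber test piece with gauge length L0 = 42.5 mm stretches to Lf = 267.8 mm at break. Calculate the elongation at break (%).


Elongation = (Lf - L0) / L0 * 100
= (267.8 - 42.5) / 42.5 * 100
= 225.3 / 42.5 * 100
= 530.1%

530.1%


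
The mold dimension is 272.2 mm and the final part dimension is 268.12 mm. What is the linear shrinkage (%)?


Shrinkage = (mold - part) / mold * 100
= (272.2 - 268.12) / 272.2 * 100
= 4.08 / 272.2 * 100
= 1.5%

1.5%


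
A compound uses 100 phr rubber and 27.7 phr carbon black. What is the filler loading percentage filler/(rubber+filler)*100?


Filler % = filler / (rubber + filler) * 100
= 27.7 / (100 + 27.7) * 100
= 27.7 / 127.7 * 100
= 21.69%

21.69%


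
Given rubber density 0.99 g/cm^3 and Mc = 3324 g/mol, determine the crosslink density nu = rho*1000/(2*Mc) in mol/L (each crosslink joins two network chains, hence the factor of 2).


nu = rho * 1000 / (2 * Mc)
nu = 0.99 * 1000 / (2 * 3324)
nu = 990.0 / 6648
nu = 0.1489 mol/L

0.1489 mol/L


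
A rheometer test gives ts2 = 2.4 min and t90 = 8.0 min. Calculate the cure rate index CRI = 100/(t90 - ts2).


CRI = 100 / (t90 - ts2)
= 100 / (8.0 - 2.4)
= 100 / 5.6
= 17.86 min^-1

17.86 min^-1


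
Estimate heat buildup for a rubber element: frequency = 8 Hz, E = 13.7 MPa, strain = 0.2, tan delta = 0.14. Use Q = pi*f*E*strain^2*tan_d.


Q = pi * f * E * strain^2 * tan_d
= pi * 8 * 13.7 * 0.2^2 * 0.14
= pi * 8 * 13.7 * 0.0400 * 0.14
= 1.9282

Q = 1.9282


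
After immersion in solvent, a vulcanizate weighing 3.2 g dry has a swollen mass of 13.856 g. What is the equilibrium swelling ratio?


Q = W_swollen / W_dry
Q = 13.856 / 3.2
Q = 4.33

Q = 4.33


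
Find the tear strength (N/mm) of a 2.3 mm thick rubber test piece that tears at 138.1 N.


Tear strength = force / thickness
= 138.1 / 2.3
= 60.04 N/mm

60.04 N/mm
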